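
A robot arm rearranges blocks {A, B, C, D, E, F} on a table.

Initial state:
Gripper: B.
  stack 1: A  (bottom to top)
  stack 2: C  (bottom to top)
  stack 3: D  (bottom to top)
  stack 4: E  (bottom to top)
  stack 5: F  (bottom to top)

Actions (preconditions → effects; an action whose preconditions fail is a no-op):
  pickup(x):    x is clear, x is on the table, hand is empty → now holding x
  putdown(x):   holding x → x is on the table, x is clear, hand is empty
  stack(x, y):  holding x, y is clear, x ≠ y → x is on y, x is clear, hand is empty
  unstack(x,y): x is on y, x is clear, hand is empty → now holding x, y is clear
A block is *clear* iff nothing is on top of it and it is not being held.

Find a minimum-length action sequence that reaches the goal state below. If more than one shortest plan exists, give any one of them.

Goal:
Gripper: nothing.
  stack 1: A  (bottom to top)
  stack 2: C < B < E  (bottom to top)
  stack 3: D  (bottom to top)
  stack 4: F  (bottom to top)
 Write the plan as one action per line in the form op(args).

step 1 (stack(B, C)): towers=[A; C/B; D; E; F] holding=-
step 2 (pickup(E)): towers=[A; C/B; D; F] holding=E
step 3 (stack(E, B)): towers=[A; C/B/E; D; F] holding=-
goal check: towers=[A; C/B/E; D; F] holding=- — reached (length 3, optimal by BFS)

stack(B, C)
pickup(E)
stack(E, B)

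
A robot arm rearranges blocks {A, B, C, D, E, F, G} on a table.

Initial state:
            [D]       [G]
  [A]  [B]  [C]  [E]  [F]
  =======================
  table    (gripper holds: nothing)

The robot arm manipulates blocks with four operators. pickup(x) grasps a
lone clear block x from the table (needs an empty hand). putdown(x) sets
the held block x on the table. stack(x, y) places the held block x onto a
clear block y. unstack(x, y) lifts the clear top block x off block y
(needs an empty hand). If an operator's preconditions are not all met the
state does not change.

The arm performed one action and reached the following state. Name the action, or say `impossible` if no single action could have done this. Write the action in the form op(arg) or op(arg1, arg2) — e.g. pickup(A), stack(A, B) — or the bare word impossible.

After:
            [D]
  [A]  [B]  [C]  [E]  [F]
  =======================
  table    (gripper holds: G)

unstack(G, F)

target: towers=[A; B; C/D; E; F] holding=G
         pickup(B) → towers=[A; C/D; E; F/G] holding=B
     unstack(G, F) → towers=[A; B; C/D; E; F] holding=G  ← match
     unstack(D, C) → towers=[A; B; C; E; F/G] holding=D
         pickup(A) → towers=[B; C/D; E; F/G] holding=A
         pickup(E) → towers=[A; B; C/D; F/G] holding=E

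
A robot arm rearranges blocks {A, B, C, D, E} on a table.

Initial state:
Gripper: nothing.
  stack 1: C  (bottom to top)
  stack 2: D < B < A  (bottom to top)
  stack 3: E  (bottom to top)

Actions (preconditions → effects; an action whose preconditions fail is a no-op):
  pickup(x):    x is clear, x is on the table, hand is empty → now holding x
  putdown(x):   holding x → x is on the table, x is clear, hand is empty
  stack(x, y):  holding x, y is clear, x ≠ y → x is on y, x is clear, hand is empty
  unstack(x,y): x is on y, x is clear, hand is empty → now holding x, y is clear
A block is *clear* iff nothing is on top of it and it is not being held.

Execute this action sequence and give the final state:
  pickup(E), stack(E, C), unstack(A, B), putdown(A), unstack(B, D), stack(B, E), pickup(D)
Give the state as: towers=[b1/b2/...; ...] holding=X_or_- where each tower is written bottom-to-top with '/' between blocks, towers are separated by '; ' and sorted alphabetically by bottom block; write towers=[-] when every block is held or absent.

step 1 (pickup(E)): towers=[C; D/B/A] holding=E
step 2 (stack(E, C)): towers=[C/E; D/B/A] holding=-
step 3 (unstack(A, B)): towers=[C/E; D/B] holding=A
step 4 (putdown(A)): towers=[A; C/E; D/B] holding=-
step 5 (unstack(B, D)): towers=[A; C/E; D] holding=B
step 6 (stack(B, E)): towers=[A; C/E/B; D] holding=-
step 7 (pickup(D)): towers=[A; C/E/B] holding=D

towers=[A; C/E/B] holding=D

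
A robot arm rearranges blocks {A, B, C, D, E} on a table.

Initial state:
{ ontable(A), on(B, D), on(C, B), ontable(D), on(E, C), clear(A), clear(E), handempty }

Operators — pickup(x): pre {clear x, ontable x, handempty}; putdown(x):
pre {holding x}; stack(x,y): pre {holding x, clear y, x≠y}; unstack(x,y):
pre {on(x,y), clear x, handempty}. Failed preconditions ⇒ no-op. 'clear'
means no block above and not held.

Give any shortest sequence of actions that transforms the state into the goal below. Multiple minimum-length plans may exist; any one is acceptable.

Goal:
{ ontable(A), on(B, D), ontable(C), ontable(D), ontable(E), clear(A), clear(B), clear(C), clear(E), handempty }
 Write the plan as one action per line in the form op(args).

unstack(E, C)
putdown(E)
unstack(C, B)
putdown(C)

step 1 (unstack(E, C)): towers=[A; D/B/C] holding=E
step 2 (putdown(E)): towers=[A; D/B/C; E] holding=-
step 3 (unstack(C, B)): towers=[A; D/B; E] holding=C
step 4 (putdown(C)): towers=[A; C; D/B; E] holding=-
goal check: towers=[A; C; D/B; E] holding=- — reached (length 4, optimal by BFS)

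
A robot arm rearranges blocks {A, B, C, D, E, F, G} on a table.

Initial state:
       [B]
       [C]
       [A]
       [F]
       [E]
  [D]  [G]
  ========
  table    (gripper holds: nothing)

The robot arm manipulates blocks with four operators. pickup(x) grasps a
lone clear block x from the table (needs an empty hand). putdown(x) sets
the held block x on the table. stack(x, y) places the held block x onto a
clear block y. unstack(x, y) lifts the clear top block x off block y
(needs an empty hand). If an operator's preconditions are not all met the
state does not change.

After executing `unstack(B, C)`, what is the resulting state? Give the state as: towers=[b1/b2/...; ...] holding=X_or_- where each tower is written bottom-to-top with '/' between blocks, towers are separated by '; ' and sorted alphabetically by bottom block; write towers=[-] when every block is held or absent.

towers=[D; G/E/F/A/C] holding=B

before: towers=[D; G/E/F/A/C/B] holding=-
pre[unstack(B, C)]: on(B,C) yes, clear(B) yes, handempty yes
all met → apply unstack(B, C)
after:  towers=[D; G/E/F/A/C] holding=B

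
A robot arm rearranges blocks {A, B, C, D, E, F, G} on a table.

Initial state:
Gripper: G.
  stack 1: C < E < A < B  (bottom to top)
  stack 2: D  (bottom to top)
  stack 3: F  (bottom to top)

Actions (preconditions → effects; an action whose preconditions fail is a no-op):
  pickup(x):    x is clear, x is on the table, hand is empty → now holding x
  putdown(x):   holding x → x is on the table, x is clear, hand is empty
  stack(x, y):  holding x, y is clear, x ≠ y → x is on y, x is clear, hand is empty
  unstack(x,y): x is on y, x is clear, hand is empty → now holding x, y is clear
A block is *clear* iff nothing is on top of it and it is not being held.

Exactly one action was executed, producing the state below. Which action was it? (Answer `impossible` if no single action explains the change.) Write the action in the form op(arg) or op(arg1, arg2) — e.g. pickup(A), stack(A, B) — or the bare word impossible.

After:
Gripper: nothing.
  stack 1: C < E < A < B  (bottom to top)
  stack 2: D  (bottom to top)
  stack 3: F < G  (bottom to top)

stack(G, F)

target: towers=[C/E/A/B; D; F/G] holding=-
        putdown(G) → towers=[C/E/A/B; D; F; G] holding=-
       stack(G, B) → towers=[C/E/A/B/G; D; F] holding=-
       stack(G, F) → towers=[C/E/A/B; D; F/G] holding=-  ← match
       stack(G, D) → towers=[C/E/A/B; D/G; F] holding=-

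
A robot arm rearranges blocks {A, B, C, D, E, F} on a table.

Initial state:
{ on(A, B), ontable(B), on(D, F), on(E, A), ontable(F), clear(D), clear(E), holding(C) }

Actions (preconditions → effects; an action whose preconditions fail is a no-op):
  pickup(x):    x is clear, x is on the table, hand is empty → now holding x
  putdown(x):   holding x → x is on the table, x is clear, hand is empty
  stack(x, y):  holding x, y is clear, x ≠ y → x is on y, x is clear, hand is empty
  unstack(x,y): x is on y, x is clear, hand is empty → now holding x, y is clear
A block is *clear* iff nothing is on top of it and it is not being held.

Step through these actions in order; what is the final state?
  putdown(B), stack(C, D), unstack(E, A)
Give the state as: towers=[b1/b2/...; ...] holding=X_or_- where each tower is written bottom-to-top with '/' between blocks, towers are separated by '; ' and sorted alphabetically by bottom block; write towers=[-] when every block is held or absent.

towers=[B/A; F/D/C] holding=E

step 1 (putdown(B)) [no-op]: towers=[B/A/E; F/D] holding=C
step 2 (stack(C, D)): towers=[B/A/E; F/D/C] holding=-
step 3 (unstack(E, A)): towers=[B/A; F/D/C] holding=E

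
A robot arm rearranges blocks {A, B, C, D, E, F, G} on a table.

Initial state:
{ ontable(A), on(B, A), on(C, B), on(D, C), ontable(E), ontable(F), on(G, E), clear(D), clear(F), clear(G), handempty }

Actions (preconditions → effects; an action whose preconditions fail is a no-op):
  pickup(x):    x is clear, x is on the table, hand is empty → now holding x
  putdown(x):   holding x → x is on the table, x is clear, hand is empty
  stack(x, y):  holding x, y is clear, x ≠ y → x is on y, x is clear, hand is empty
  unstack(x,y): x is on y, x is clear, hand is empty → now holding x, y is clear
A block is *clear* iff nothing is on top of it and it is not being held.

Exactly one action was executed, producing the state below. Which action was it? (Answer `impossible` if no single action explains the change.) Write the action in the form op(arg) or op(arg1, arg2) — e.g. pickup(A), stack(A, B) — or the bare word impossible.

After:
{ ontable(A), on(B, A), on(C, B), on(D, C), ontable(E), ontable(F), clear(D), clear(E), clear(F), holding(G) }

unstack(G, E)

target: towers=[A/B/C/D; E; F] holding=G
         pickup(F) → towers=[A/B/C/D; E/G] holding=F
     unstack(G, E) → towers=[A/B/C/D; E; F] holding=G  ← match
     unstack(D, C) → towers=[A/B/C; E/G; F] holding=D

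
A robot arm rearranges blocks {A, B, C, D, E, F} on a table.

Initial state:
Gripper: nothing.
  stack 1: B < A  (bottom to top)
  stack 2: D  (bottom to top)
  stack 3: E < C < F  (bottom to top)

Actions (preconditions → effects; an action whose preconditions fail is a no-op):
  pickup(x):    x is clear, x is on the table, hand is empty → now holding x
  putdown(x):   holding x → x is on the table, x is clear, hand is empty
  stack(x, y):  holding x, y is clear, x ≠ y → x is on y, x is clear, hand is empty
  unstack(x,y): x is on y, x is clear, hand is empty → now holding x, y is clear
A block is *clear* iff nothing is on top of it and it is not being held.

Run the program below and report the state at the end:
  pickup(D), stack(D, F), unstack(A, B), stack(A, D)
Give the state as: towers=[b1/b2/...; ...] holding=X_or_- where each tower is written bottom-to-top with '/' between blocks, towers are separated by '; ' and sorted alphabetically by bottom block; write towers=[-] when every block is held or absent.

towers=[B; E/C/F/D/A] holding=-

step 1 (pickup(D)): towers=[B/A; E/C/F] holding=D
step 2 (stack(D, F)): towers=[B/A; E/C/F/D] holding=-
step 3 (unstack(A, B)): towers=[B; E/C/F/D] holding=A
step 4 (stack(A, D)): towers=[B; E/C/F/D/A] holding=-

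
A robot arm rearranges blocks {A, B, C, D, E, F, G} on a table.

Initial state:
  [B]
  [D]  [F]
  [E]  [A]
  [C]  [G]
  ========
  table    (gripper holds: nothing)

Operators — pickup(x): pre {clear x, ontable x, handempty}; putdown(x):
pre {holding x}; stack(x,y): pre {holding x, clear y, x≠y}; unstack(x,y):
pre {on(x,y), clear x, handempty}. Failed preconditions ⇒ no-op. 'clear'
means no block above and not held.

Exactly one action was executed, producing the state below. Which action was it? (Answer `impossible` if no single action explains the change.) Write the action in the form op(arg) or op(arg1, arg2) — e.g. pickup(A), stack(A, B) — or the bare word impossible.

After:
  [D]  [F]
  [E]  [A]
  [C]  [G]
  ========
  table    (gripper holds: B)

unstack(B, D)

target: towers=[C/E/D; G/A/F] holding=B
     unstack(B, D) → towers=[C/E/D; G/A/F] holding=B  ← match
     unstack(F, A) → towers=[C/E/D/B; G/A] holding=F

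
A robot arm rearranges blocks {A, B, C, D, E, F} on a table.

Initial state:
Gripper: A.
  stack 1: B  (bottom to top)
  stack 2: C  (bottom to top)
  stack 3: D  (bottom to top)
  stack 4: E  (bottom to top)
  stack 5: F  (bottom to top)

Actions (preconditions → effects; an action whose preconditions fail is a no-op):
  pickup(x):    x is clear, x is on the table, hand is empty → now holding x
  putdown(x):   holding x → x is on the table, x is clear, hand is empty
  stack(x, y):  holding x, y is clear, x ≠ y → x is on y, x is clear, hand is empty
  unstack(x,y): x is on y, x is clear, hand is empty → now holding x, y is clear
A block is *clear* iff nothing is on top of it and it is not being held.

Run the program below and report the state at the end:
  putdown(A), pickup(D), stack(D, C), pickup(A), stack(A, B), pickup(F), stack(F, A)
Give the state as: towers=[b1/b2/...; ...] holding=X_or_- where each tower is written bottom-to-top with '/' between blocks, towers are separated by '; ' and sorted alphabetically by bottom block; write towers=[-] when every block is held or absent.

towers=[B/A/F; C/D; E] holding=-

step 1 (putdown(A)): towers=[A; B; C; D; E; F] holding=-
step 2 (pickup(D)): towers=[A; B; C; E; F] holding=D
step 3 (stack(D, C)): towers=[A; B; C/D; E; F] holding=-
step 4 (pickup(A)): towers=[B; C/D; E; F] holding=A
step 5 (stack(A, B)): towers=[B/A; C/D; E; F] holding=-
step 6 (pickup(F)): towers=[B/A; C/D; E] holding=F
step 7 (stack(F, A)): towers=[B/A/F; C/D; E] holding=-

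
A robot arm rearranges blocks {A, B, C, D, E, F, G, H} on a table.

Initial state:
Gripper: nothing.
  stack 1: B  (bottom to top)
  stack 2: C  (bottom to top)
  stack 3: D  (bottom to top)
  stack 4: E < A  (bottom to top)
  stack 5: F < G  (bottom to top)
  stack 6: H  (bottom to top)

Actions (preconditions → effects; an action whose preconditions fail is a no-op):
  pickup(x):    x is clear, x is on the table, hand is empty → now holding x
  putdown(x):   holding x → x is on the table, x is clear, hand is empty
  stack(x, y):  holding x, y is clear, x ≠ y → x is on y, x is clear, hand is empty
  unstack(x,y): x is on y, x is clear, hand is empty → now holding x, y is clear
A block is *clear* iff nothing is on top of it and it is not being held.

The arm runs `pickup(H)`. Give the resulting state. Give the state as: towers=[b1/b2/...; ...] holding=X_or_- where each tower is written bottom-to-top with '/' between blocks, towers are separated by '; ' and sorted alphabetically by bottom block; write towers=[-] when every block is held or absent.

before: towers=[B; C; D; E/A; F/G; H] holding=-
pre[pickup(H)]: clear(H) yes, ontable(H) yes, handempty yes
all met → apply pickup(H)
after:  towers=[B; C; D; E/A; F/G] holding=H

towers=[B; C; D; E/A; F/G] holding=H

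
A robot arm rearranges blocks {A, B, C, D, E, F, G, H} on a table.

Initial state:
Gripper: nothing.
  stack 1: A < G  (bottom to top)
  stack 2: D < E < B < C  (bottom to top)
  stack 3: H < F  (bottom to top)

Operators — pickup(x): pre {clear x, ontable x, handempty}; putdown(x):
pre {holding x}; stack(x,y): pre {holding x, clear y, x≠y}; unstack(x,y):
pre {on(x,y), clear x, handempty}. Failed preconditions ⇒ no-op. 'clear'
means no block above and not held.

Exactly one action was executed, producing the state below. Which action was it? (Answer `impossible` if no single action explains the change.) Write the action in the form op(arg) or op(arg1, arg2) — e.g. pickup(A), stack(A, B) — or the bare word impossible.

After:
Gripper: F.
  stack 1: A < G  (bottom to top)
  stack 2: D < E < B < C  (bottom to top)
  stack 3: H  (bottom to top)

target: towers=[A/G; D/E/B/C; H] holding=F
     unstack(G, A) → towers=[A; D/E/B/C; H/F] holding=G
     unstack(F, H) → towers=[A/G; D/E/B/C; H] holding=F  ← match
     unstack(C, B) → towers=[A/G; D/E/B; H/F] holding=C

unstack(F, H)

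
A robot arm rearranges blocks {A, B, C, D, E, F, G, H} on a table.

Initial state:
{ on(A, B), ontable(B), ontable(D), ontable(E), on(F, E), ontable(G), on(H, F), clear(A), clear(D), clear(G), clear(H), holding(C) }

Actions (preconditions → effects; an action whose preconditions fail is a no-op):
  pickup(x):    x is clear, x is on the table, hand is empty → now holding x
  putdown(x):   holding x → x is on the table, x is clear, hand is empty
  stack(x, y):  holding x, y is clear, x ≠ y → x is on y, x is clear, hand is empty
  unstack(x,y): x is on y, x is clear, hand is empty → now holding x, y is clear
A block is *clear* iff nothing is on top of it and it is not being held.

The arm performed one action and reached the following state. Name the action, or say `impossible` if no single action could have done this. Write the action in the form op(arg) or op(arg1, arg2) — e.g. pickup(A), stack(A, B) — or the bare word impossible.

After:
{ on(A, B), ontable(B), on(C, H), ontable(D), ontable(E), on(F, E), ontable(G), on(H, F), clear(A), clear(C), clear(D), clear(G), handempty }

target: towers=[B/A; D; E/F/H/C; G] holding=-
        putdown(C) → towers=[B/A; C; D; E/F/H; G] holding=-
       stack(C, G) → towers=[B/A; D; E/F/H; G/C] holding=-
       stack(C, A) → towers=[B/A/C; D; E/F/H; G] holding=-
       stack(C, H) → towers=[B/A; D; E/F/H/C; G] holding=-  ← match
       stack(C, D) → towers=[B/A; D/C; E/F/H; G] holding=-

stack(C, H)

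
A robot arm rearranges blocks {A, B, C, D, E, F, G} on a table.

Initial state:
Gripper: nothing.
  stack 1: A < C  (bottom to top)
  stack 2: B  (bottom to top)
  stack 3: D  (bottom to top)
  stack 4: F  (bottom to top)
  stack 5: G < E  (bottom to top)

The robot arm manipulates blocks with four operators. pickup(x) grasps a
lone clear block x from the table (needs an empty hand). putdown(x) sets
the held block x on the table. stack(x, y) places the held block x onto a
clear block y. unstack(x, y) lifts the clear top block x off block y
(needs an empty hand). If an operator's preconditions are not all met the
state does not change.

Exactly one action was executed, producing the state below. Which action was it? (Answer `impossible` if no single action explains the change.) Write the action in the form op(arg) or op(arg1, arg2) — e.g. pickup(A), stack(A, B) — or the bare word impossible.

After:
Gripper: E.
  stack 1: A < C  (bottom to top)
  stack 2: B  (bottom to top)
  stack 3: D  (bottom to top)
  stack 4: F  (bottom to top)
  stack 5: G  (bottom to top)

unstack(E, G)

target: towers=[A/C; B; D; F; G] holding=E
         pickup(B) → towers=[A/C; D; F; G/E] holding=B
         pickup(F) → towers=[A/C; B; D; G/E] holding=F
         pickup(D) → towers=[A/C; B; F; G/E] holding=D
     unstack(E, G) → towers=[A/C; B; D; F; G] holding=E  ← match
     unstack(C, A) → towers=[A; B; D; F; G/E] holding=C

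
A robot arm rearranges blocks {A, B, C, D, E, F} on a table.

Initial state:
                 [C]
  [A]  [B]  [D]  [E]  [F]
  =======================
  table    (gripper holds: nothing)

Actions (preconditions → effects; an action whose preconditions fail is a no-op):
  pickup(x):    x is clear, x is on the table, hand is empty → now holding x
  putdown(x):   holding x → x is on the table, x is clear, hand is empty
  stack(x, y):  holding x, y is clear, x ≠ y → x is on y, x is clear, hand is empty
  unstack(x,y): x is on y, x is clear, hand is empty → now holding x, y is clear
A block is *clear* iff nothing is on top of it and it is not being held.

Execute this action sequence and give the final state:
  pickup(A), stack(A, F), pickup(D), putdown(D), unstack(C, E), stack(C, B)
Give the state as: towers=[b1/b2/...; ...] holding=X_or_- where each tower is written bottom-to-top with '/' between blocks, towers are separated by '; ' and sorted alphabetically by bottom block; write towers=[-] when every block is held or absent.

towers=[B/C; D; E; F/A] holding=-

step 1 (pickup(A)): towers=[B; D; E/C; F] holding=A
step 2 (stack(A, F)): towers=[B; D; E/C; F/A] holding=-
step 3 (pickup(D)): towers=[B; E/C; F/A] holding=D
step 4 (putdown(D)): towers=[B; D; E/C; F/A] holding=-
step 5 (unstack(C, E)): towers=[B; D; E; F/A] holding=C
step 6 (stack(C, B)): towers=[B/C; D; E; F/A] holding=-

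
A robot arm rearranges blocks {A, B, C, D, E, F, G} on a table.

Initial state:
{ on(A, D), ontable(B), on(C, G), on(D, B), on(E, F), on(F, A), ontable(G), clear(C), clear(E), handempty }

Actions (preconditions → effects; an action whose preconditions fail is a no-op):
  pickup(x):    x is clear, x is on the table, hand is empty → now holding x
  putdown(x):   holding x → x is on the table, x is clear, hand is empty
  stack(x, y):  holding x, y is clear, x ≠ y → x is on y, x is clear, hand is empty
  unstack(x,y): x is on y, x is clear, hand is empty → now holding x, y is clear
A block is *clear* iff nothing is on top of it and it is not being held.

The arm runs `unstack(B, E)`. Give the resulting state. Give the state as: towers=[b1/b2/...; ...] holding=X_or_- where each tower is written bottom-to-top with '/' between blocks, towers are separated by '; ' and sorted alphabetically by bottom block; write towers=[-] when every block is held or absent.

towers=[B/D/A/F/E; G/C] holding=-

before: towers=[B/D/A/F/E; G/C] holding=-
pre[unstack(B, E)]: on(B,E) fail, clear(B) fail, handempty ok
on(B,E), clear(B) unmet → unstack(B, E) is a no-op
after:  towers=[B/D/A/F/E; G/C] holding=-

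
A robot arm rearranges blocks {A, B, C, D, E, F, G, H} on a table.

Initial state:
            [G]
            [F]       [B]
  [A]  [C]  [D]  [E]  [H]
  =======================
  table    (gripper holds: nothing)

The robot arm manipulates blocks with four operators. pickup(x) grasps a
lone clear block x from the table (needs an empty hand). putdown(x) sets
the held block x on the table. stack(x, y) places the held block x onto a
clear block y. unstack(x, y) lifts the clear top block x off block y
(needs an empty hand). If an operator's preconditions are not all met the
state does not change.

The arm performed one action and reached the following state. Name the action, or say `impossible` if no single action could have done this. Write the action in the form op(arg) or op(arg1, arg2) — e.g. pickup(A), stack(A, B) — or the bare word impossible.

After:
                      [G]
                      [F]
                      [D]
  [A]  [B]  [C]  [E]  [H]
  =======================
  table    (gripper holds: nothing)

impossible

target: towers=[A; B; C; E; H/D/F/G] holding=-
     unstack(G, F) → towers=[A; C; D/F; E; H/B] holding=G
         pickup(A) → towers=[C; D/F/G; E; H/B] holding=A
         pickup(E) → towers=[A; C; D/F/G; H/B] holding=E
     unstack(B, H) → towers=[A; C; D/F/G; E; H] holding=B
         pickup(C) → towers=[A; D/F/G; E; H/B] holding=C
none of the 5 applicable actions match → impossible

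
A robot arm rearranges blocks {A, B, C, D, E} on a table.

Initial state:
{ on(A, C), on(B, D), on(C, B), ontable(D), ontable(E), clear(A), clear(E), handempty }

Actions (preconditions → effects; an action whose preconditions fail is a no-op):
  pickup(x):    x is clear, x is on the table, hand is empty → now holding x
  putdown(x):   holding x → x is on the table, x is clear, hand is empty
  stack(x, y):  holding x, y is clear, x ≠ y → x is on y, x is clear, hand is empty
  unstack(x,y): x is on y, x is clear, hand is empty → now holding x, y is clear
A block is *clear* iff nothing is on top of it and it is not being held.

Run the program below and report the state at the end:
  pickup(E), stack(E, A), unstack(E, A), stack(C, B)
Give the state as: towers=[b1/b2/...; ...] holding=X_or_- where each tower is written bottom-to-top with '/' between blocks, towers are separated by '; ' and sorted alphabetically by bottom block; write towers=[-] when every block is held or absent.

step 1 (pickup(E)): towers=[D/B/C/A] holding=E
step 2 (stack(E, A)): towers=[D/B/C/A/E] holding=-
step 3 (unstack(E, A)): towers=[D/B/C/A] holding=E
step 4 (stack(C, B)) [no-op]: towers=[D/B/C/A] holding=E

towers=[D/B/C/A] holding=E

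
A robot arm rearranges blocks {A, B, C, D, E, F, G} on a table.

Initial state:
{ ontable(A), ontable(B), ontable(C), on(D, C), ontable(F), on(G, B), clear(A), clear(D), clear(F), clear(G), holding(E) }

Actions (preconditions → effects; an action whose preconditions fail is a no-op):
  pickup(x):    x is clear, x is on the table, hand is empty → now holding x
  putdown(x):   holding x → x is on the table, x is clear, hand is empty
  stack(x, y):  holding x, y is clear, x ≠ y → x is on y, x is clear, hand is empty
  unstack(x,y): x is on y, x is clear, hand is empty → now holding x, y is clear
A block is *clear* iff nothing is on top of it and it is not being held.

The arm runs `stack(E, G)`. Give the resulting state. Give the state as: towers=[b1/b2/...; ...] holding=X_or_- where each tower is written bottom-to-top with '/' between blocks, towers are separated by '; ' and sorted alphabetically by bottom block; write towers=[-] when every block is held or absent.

towers=[A; B/G/E; C/D; F] holding=-

before: towers=[A; B/G; C/D; F] holding=E
pre[stack(E, G)]: holding(E) yes, clear(G) yes, E≠G yes
all met → apply stack(E, G)
after:  towers=[A; B/G/E; C/D; F] holding=-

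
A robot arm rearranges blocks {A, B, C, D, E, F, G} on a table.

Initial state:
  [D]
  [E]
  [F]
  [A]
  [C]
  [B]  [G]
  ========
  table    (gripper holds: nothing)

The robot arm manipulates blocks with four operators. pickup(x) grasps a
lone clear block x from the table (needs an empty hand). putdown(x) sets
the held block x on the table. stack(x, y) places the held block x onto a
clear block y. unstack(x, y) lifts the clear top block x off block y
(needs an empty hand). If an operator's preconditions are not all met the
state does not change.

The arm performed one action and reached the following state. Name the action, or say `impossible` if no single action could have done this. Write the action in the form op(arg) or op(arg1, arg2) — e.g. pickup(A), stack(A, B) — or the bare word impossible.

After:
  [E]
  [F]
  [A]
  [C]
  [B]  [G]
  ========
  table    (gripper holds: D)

target: towers=[B/C/A/F/E; G] holding=D
         pickup(G) → towers=[B/C/A/F/E/D] holding=G
     unstack(D, E) → towers=[B/C/A/F/E; G] holding=D  ← match

unstack(D, E)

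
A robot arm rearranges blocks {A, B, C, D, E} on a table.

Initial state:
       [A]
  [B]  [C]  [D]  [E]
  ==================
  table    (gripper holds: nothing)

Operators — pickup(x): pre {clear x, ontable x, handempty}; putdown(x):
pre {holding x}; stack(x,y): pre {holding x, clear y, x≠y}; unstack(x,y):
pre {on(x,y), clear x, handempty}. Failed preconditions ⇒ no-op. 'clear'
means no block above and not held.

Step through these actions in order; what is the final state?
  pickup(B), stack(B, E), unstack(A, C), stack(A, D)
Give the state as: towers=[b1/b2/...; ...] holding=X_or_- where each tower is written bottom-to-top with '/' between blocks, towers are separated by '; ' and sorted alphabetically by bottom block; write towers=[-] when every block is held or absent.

towers=[C; D/A; E/B] holding=-

step 1 (pickup(B)): towers=[C/A; D; E] holding=B
step 2 (stack(B, E)): towers=[C/A; D; E/B] holding=-
step 3 (unstack(A, C)): towers=[C; D; E/B] holding=A
step 4 (stack(A, D)): towers=[C; D/A; E/B] holding=-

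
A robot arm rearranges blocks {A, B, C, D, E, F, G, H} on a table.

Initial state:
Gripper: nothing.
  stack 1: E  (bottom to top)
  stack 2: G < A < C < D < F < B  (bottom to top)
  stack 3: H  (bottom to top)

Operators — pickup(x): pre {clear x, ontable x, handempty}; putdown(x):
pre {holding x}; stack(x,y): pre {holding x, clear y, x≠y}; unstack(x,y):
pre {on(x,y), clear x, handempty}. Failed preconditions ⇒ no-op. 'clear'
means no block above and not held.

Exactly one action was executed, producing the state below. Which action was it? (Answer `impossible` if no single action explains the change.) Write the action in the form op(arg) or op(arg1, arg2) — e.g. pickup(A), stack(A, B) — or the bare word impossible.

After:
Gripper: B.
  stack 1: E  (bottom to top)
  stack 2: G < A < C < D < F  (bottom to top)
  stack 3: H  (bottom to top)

unstack(B, F)

target: towers=[E; G/A/C/D/F; H] holding=B
         pickup(E) → towers=[G/A/C/D/F/B; H] holding=E
         pickup(H) → towers=[E; G/A/C/D/F/B] holding=H
     unstack(B, F) → towers=[E; G/A/C/D/F; H] holding=B  ← match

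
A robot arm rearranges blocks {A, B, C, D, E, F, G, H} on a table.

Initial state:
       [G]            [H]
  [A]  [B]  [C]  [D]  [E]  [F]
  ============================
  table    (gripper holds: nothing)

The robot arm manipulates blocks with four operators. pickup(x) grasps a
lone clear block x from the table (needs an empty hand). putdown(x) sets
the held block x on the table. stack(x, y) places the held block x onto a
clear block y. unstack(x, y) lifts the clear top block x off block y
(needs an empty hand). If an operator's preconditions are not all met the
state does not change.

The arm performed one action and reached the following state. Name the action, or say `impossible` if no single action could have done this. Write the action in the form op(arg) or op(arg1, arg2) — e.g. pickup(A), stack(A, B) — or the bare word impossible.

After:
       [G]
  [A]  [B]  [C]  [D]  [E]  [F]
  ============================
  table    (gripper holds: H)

target: towers=[A; B/G; C; D; E; F] holding=H
     unstack(G, B) → towers=[A; B; C; D; E/H; F] holding=G
         pickup(A) → towers=[B/G; C; D; E/H; F] holding=A
     unstack(H, E) → towers=[A; B/G; C; D; E; F] holding=H  ← match
         pickup(F) → towers=[A; B/G; C; D; E/H] holding=F
         pickup(D) → towers=[A; B/G; C; E/H; F] holding=D
         pickup(C) → towers=[A; B/G; D; E/H; F] holding=C

unstack(H, E)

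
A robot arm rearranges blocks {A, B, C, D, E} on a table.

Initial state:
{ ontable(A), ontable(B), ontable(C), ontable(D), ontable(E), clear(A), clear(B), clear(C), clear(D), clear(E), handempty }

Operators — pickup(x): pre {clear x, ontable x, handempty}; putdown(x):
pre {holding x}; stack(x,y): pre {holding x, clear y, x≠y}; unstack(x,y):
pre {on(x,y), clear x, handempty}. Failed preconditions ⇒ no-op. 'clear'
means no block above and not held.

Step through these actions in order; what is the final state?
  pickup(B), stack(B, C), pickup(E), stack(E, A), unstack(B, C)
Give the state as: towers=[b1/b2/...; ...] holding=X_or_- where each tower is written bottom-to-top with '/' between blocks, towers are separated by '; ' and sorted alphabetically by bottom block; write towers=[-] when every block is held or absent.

step 1 (pickup(B)): towers=[A; C; D; E] holding=B
step 2 (stack(B, C)): towers=[A; C/B; D; E] holding=-
step 3 (pickup(E)): towers=[A; C/B; D] holding=E
step 4 (stack(E, A)): towers=[A/E; C/B; D] holding=-
step 5 (unstack(B, C)): towers=[A/E; C; D] holding=B

towers=[A/E; C; D] holding=B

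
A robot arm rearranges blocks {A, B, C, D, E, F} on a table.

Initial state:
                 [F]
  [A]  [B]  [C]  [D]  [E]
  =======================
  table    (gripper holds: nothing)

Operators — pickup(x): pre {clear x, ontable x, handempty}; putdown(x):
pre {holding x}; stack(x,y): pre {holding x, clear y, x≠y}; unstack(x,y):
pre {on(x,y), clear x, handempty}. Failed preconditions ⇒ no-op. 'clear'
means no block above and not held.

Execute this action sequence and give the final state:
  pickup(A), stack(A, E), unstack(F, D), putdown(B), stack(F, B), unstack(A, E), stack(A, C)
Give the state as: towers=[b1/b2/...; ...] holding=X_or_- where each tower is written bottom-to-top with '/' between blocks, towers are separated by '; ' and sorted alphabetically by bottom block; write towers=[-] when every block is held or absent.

step 1 (pickup(A)): towers=[B; C; D/F; E] holding=A
step 2 (stack(A, E)): towers=[B; C; D/F; E/A] holding=-
step 3 (unstack(F, D)): towers=[B; C; D; E/A] holding=F
step 4 (putdown(B)) [no-op]: towers=[B; C; D; E/A] holding=F
step 5 (stack(F, B)): towers=[B/F; C; D; E/A] holding=-
step 6 (unstack(A, E)): towers=[B/F; C; D; E] holding=A
step 7 (stack(A, C)): towers=[B/F; C/A; D; E] holding=-

towers=[B/F; C/A; D; E] holding=-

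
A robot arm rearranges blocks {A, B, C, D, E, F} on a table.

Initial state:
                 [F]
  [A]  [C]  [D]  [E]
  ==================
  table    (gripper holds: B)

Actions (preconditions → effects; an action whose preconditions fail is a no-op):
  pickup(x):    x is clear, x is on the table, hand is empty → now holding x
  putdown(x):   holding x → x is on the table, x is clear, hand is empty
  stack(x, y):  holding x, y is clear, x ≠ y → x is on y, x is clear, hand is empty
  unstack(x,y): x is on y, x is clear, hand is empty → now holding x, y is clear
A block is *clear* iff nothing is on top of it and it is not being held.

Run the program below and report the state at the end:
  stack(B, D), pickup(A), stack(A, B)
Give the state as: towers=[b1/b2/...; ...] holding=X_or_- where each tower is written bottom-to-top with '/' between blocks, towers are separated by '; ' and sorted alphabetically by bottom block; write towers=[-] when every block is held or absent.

step 1 (stack(B, D)): towers=[A; C; D/B; E/F] holding=-
step 2 (pickup(A)): towers=[C; D/B; E/F] holding=A
step 3 (stack(A, B)): towers=[C; D/B/A; E/F] holding=-

towers=[C; D/B/A; E/F] holding=-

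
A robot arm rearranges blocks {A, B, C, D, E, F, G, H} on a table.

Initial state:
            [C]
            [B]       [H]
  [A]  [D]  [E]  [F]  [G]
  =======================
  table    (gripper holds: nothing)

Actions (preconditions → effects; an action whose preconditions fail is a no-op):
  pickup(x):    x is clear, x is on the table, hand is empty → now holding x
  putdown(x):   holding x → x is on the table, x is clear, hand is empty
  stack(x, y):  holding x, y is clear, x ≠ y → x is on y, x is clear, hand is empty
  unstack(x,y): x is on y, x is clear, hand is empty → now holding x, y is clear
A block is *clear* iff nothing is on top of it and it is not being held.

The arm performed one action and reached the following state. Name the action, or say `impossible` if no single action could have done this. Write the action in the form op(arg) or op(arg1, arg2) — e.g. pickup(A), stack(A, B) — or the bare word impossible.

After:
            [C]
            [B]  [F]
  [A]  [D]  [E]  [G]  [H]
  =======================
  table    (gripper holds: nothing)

impossible

target: towers=[A; D; E/B/C; G/F; H] holding=-
         pickup(A) → towers=[D; E/B/C; F; G/H] holding=A
     unstack(H, G) → towers=[A; D; E/B/C; F; G] holding=H
         pickup(F) → towers=[A; D; E/B/C; G/H] holding=F
         pickup(D) → towers=[A; E/B/C; F; G/H] holding=D
     unstack(C, B) → towers=[A; D; E/B; F; G/H] holding=C
none of the 5 applicable actions match → impossible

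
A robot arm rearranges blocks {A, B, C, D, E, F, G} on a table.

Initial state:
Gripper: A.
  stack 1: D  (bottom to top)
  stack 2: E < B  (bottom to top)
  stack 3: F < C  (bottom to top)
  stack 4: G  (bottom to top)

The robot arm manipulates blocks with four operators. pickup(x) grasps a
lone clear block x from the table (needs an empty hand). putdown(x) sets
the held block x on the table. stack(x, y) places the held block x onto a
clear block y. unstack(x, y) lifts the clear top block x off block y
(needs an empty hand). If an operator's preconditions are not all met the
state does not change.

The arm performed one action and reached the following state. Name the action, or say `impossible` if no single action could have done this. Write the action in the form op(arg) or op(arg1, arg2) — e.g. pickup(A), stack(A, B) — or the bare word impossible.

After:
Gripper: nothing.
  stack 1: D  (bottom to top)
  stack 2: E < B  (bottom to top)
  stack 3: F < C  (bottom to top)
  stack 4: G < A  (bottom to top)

target: towers=[D; E/B; F/C; G/A] holding=-
        putdown(A) → towers=[A; D; E/B; F/C; G] holding=-
       stack(A, B) → towers=[D; E/B/A; F/C; G] holding=-
       stack(A, G) → towers=[D; E/B; F/C; G/A] holding=-  ← match
       stack(A, D) → towers=[D/A; E/B; F/C; G] holding=-
       stack(A, C) → towers=[D; E/B; F/C/A; G] holding=-

stack(A, G)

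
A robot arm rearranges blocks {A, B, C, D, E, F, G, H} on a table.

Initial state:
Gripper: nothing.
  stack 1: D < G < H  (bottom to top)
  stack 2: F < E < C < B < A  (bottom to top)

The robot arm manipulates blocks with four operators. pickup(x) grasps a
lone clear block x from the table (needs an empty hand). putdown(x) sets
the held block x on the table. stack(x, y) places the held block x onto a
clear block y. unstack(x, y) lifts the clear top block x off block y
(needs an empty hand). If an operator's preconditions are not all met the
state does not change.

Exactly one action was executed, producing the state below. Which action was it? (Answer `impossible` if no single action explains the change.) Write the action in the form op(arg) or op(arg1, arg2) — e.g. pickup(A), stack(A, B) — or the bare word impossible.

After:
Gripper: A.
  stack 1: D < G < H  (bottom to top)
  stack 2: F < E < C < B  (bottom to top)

unstack(A, B)

target: towers=[D/G/H; F/E/C/B] holding=A
     unstack(A, B) → towers=[D/G/H; F/E/C/B] holding=A  ← match
     unstack(H, G) → towers=[D/G; F/E/C/B/A] holding=H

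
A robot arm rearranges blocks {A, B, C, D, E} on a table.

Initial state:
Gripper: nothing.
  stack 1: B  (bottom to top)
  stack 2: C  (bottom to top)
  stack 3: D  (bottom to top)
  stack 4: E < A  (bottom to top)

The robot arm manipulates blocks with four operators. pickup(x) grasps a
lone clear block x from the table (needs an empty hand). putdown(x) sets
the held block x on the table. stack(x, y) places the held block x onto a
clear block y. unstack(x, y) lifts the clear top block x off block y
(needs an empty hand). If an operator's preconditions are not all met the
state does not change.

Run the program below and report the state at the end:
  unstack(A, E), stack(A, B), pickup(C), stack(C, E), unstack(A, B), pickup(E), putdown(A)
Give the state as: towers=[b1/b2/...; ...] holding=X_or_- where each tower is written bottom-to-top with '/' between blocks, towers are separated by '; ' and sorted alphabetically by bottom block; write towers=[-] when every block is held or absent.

step 1 (unstack(A, E)): towers=[B; C; D; E] holding=A
step 2 (stack(A, B)): towers=[B/A; C; D; E] holding=-
step 3 (pickup(C)): towers=[B/A; D; E] holding=C
step 4 (stack(C, E)): towers=[B/A; D; E/C] holding=-
step 5 (unstack(A, B)): towers=[B; D; E/C] holding=A
step 6 (pickup(E)) [no-op]: towers=[B; D; E/C] holding=A
step 7 (putdown(A)): towers=[A; B; D; E/C] holding=-

towers=[A; B; D; E/C] holding=-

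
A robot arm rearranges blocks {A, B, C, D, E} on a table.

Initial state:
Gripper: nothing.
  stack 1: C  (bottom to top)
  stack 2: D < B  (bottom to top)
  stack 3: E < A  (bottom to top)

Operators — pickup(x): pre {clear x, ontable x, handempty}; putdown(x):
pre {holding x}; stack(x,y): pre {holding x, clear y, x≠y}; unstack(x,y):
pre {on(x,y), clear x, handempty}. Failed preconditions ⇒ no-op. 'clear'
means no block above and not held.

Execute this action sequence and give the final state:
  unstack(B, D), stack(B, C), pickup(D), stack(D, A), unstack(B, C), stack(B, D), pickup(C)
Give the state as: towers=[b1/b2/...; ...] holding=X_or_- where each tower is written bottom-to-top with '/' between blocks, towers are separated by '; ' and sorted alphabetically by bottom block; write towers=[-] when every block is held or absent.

towers=[E/A/D/B] holding=C

step 1 (unstack(B, D)): towers=[C; D; E/A] holding=B
step 2 (stack(B, C)): towers=[C/B; D; E/A] holding=-
step 3 (pickup(D)): towers=[C/B; E/A] holding=D
step 4 (stack(D, A)): towers=[C/B; E/A/D] holding=-
step 5 (unstack(B, C)): towers=[C; E/A/D] holding=B
step 6 (stack(B, D)): towers=[C; E/A/D/B] holding=-
step 7 (pickup(C)): towers=[E/A/D/B] holding=C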